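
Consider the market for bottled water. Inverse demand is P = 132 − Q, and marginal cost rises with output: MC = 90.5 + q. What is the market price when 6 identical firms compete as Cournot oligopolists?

P = 100.875

With 6 symmetric Cournot firms, each firm's FOC gives 132 − 7q = 90.5 + q, so q = 83/16, Q = 6·83/16 = 31.125, and P = 100.875.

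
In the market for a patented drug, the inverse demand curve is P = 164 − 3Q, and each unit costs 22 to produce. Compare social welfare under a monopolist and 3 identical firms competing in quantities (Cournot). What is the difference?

TS rises by 630.125

Monopoly sets MR = MC: 164 − 6Q = 22 ⇒ Q = 71/3, P = 164 − 3·71/3 = 93.
CS = ½·(164 − 93)·71/3 = 5041/6; PS = (93 − 22)·71/3 = 5041/3; TS = 2520.5.
With 3 symmetric Cournot firms, each firm's FOC gives 164 − 12q = 22, so q = 71/6, Q = 3·71/6 = 35.5, and P = 57.5.
CS = ½·(164 − 57.5)·35.5 = 1890.375; PS = (57.5 − 22)·35.5 = 1260.25; TS = 3150.625.
Change in social welfare: 3150.625 − 2520.5 = 630.125.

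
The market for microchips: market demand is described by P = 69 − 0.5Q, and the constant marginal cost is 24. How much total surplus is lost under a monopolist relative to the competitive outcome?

Competitive firms price at marginal cost: P = 24, giving Q = 90.
A monopolist chooses Q where MR = MC. MR = 69 − Q; setting this equal to 24 gives Q = 45 and P = 46.5.
DWL is the triangle between Q = 45 and Q = 90: ½·(90 − 45)·(46.5 − 24) = 506.25.

DWL = 506.25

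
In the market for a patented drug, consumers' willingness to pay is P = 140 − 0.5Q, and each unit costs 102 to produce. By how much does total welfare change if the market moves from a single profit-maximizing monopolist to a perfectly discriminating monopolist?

A monopolist chooses Q where MR = MC. MR = 140 − Q; setting this equal to 102 gives Q = 38 and P = 121.
CS = ½·(140 − 121)·38 = 361; PS = (121 − 102)·38 = 722; TS = 1083.
Under first-degree price discrimination the firm charges each unit its demand price and produces up to where P = MC, i.e. Q = 76. Consumer surplus is zero; producer surplus equals total surplus.
TS = 1444 (equal to competitive TS).
Change in total welfare: 1444 − 1083 = 361.

TS rises by 361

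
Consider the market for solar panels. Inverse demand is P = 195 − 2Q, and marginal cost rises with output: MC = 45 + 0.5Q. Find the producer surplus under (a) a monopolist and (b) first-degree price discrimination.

Monopoly sets MR = MC: 195 − 4Q = 45 + 0.5Q ⇒ Q = 100/3, P = 195 − 2·100/3 = 385/3.
PS = P·Q − VC(Q) = 385/3·100/3 − (45·100/3 + ½·0.5·(100/3)²) = 2500.
With perfect price discrimination, output is the efficient level Q = 60 (where demand meets MC), but every buyer pays their willingness to pay: CS = 0 and PS = total surplus.
PS = ½·(195 − 45)·60 = 4500.

Monopoly: PS = 2500; Perfect PD: PS = 4500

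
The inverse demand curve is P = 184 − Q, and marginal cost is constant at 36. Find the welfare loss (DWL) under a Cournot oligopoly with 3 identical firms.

Under competition P = MC = 36, so Q = (184 − 36)/1 = 148.
In a 3-firm Cournot equilibrium, symmetry and the first-order condition give q = (184 − 36)/(4) = 37. So Q = 111 and P = 73.
DWL is the triangle between Q = 111 and Q = 148: ½·(148 − 111)·(73 − 36) = 684.5.

DWL = 684.5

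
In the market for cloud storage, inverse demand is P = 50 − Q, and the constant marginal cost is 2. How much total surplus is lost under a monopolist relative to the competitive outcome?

Under competition P = MC = 2, so Q = (50 − 2)/1 = 48.
The monopolist equates marginal revenue to marginal cost: 50 − 2Q = 2, so Q = 24. From demand, P = 26.
DWL is the triangle between Q = 24 and Q = 48: ½·(48 − 24)·(26 − 2) = 288.

DWL = 288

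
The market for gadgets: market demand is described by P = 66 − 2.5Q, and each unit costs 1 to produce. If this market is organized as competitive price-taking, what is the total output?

Perfect competition: P = MC = 1, so 66 − 2.5Q = 1 and Q = 26.

Q = 26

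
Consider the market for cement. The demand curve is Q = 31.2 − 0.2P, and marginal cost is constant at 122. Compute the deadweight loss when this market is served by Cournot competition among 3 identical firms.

Inverting demand: P = 156 − 5Q.
Perfect competition: P = MC = 122, so 156 − 5Q = 122 and Q = 6.8.
Cournot with 3 identical firms: the symmetric best-response condition is 156 − 20q = 122. Each firm produces q = 1.7, total output Q = 5.1, price P = 130.5.
DWL is the triangle between Q = 5.1 and Q = 6.8: ½·(6.8 − 5.1)·(130.5 − 122) = 7.225.

DWL = 7.225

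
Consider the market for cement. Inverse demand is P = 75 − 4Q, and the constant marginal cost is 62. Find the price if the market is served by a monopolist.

Monopoly sets MR = MC: 75 − 8Q = 62 ⇒ Q = 1.625, P = 75 − 4·1.625 = 68.5.

P = 68.5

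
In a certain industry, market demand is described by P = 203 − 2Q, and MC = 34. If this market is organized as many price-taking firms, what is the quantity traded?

Q = 84.5

Perfect competition: P = MC = 34, so 203 − 2Q = 34 and Q = 84.5.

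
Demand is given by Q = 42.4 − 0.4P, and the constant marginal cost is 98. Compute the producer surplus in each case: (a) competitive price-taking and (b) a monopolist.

Competition: PS = 0; Monopoly: PS = 6.4

Inverting demand: P = 106 − 2.5Q.
Perfect competition: P = MC = 98, so 106 − 2.5Q = 98 and Q = 3.2.
PS = (98 − 98)·3.2 = 0.
A monopolist chooses Q where MR = MC. MR = 106 − 5Q; setting this equal to 98 gives Q = 1.6 and P = 102.
PS = (102 − 98)·1.6 = 6.4.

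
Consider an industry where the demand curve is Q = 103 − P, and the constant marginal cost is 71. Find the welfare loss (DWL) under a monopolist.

DWL = 128

Inverting demand: P = 103 − Q.
Under competition P = MC = 71, so Q = (103 − 71)/1 = 32.
The monopolist equates marginal revenue to marginal cost: 103 − 2Q = 71, so Q = 16. From demand, P = 87.
DWL is the triangle between Q = 16 and Q = 32: ½·(32 − 16)·(87 − 71) = 128.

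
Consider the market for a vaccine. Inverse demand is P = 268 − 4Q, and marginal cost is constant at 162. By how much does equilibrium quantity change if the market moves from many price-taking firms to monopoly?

Q falls by 13.25

Competitive firms price at marginal cost: P = 162, giving Q = 26.5.
A monopolist chooses Q where MR = MC. MR = 268 − 8Q; setting this equal to 162 gives Q = 13.25 and P = 215.
Change in equilibrium quantity: 13.25 − 26.5 = −13.25.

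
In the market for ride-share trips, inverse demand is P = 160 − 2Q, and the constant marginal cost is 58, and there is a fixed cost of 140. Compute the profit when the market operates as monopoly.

Monopoly sets MR = MC: 160 − 4Q = 58 ⇒ Q = 25.5, P = 160 − 2·25.5 = 109.
Profit = (109 − 58)·25.5 − 140 = 1160.5.

Profit = 1160.5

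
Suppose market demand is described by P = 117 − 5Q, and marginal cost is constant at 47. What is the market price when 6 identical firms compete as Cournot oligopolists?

Cournot with 6 identical firms: the symmetric best-response condition is 117 − 35q = 47. Each firm produces q = 2, total output Q = 12, price P = 57.

P = 57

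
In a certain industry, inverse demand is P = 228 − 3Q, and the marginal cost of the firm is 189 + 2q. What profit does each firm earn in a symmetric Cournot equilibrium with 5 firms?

π_i = 15.21

Cournot with 5 identical firms: the symmetric best-response condition is 228 − 18q = 189 + 2q. Each firm produces q = 1.95, total output Q = 9.75, price P = 198.75.
Each firm's profit = 198.75·1.95 − (189·1.95 + ½·2·1.95²) = 15.21.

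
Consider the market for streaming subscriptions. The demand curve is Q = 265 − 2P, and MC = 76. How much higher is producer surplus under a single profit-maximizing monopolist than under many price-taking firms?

Inverting demand: P = 132.5 − 0.5Q.
Under competition P = MC = 76, so Q = (132.5 − 76)/0.5 = 113.
PS = (76 − 76)·113 = 0.
A monopolist chooses Q where MR = MC. MR = 132.5 − Q; setting this equal to 76 gives Q = 56.5 and P = 104.25.
PS = (104.25 − 76)·56.5 = 1596.125.
Change in producer surplus: 1596.125 − 0 = 1596.125.

Producer surplus rises by 1596.125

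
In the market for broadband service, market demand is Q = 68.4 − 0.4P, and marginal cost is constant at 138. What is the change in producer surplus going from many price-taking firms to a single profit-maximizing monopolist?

Inverting demand: P = 171 − 2.5Q.
Perfect competition: P = MC = 138, so 171 − 2.5Q = 138 and Q = 13.2.
PS = (138 − 138)·13.2 = 0.
The monopolist equates marginal revenue to marginal cost: 171 − 5Q = 138, so Q = 6.6. From demand, P = 154.5.
PS = (154.5 − 138)·6.6 = 108.9.
Change in producer surplus: 108.9 − 0 = 108.9.

PS rises by 108.9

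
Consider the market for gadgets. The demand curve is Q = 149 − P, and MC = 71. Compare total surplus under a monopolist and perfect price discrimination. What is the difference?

Total surplus rises by 760.5

Inverting demand: P = 149 − Q.
A monopolist chooses Q where MR = MC. MR = 149 − 2Q; setting this equal to 71 gives Q = 39 and P = 110.
CS = ½·(149 − 110)·39 = 760.5; PS = (110 − 71)·39 = 1521; TS = 2281.5.
A perfectly discriminating monopolist sells every unit with P(Q) ≥ MC(Q), so output equals the competitive quantity Q = 78. Each buyer pays their reservation price, so CS = 0 and the firm captures all surplus.
TS = 3042 (equal to competitive TS).
Change in total surplus: 3042 − 2281.5 = 760.5.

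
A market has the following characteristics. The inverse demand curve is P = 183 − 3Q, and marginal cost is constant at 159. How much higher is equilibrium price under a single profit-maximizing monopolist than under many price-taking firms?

Equilibrium price rises by 12

Competitive firms price at marginal cost: P = 159, giving Q = 8.
The monopolist equates marginal revenue to marginal cost: 183 − 6Q = 159, so Q = 4. From demand, P = 171.
Change in equilibrium price: 171 − 159 = 12.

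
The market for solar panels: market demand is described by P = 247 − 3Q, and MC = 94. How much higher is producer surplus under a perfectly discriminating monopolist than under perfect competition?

Competitive firms price at marginal cost: P = 94, giving Q = 51.
PS = (94 − 94)·51 = 0.
A perfectly discriminating monopolist sells every unit with P(Q) ≥ MC(Q), so output equals the competitive quantity Q = 51. Each buyer pays their reservation price, so CS = 0 and the firm captures all surplus.
PS = ½·(247 − 94)·51 = 3901.5.
Change in producer surplus: 3901.5 − 0 = 3901.5.

PS rises by 3901.5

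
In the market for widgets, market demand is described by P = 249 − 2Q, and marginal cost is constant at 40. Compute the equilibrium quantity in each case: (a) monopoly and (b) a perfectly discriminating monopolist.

Monopoly: Q = 52.25; Perfect PD: Q = 104.5

Monopoly sets MR = MC: 249 − 4Q = 40 ⇒ Q = 52.25, P = 249 − 2·52.25 = 144.5.
A perfectly discriminating monopolist sells every unit with P(Q) ≥ MC(Q), so output equals the competitive quantity Q = 104.5. Each buyer pays their reservation price, so CS = 0 and the firm captures all surplus.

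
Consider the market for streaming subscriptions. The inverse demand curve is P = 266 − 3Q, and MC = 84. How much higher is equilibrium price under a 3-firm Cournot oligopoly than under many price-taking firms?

P rises by 45.5

Competitive firms price at marginal cost: P = 84, giving Q = 182/3.
With 3 symmetric Cournot firms, each firm's FOC gives 266 − 12q = 84, so q = 91/6, Q = 3·91/6 = 45.5, and P = 129.5.
Change in equilibrium price: 129.5 − 84 = 45.5.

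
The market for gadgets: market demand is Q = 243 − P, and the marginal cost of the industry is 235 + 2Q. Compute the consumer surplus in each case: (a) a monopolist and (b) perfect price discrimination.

Monopoly: CS = 2; Perfect PD: CS = 0

Inverting demand: P = 243 − Q.
Monopoly sets MR = MC: 243 − 2Q = 235 + 2Q ⇒ Q = 2, P = 243 − 2 = 241.
CS = ½·(243 − 241)·2 = 2.
Under first-degree price discrimination the firm charges each unit its demand price and produces up to where P = MC, i.e. Q = 8/3. Consumer surplus is zero; producer surplus equals total surplus.
CS = 0.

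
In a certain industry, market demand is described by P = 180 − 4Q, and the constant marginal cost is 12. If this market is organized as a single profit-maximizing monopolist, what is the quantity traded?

Q = 21

Monopoly sets MR = MC: 180 − 8Q = 12 ⇒ Q = 21, P = 180 − 4·21 = 96.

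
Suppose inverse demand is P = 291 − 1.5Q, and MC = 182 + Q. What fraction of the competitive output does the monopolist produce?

Q_m/Q_c = 0.625

A monopolist chooses Q where MR = MC. MR = 291 − 3Q; setting this equal to 182 + Q gives Q = 27.25 and P = 250.125.
Under competition P = MC: 291 − 1.5Q = 182 + Q ⇒ Q = 43.6, P = 225.6.
Ratio Q_m/Q_c = 27.25/43.6 = 0.625.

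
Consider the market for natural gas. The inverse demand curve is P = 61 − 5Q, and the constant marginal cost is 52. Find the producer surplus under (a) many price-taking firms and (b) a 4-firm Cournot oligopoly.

Competition: PS = 0; Cournot: PS = 2.592

Competitive firms price at marginal cost: P = 52, giving Q = 1.8.
PS = (52 − 52)·1.8 = 0.
In a 4-firm Cournot equilibrium, symmetry and the first-order condition give q = (61 − 52)/(25) = 0.36. So Q = 1.44 and P = 53.8.
PS = (53.8 − 52)·1.44 = 2.592.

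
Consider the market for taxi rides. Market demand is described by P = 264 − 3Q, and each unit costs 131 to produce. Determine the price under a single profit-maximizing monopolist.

P = 197.5

A monopolist chooses Q where MR = MC. MR = 264 − 6Q; setting this equal to 131 gives Q = 133/6 and P = 197.5.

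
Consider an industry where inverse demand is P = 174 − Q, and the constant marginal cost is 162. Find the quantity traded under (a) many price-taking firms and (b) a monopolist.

Perfect competition: P = MC = 162, so 174 − Q = 162 and Q = 12.
The monopolist equates marginal revenue to marginal cost: 174 − 2Q = 162, so Q = 6. From demand, P = 168.

Competition: Q = 12; Monopoly: Q = 6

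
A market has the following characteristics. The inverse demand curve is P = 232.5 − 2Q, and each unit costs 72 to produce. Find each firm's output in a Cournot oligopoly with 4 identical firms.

q_i = 16.05

With 4 symmetric Cournot firms, each firm's FOC gives 232.5 − 10q = 72, so q = 16.05, Q = 4·16.05 = 64.2, and P = 104.1.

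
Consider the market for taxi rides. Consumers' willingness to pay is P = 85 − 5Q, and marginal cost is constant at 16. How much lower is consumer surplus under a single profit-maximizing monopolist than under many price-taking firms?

Consumer surplus falls by 357.075

Competitive firms price at marginal cost: P = 16, giving Q = 13.8.
CS = ½·(85 − 16)·13.8 = 476.1.
A monopolist chooses Q where MR = MC. MR = 85 − 10Q; setting this equal to 16 gives Q = 6.9 and P = 50.5.
CS = ½·(85 − 50.5)·6.9 = 119.025.
Change in consumer surplus: 119.025 − 476.1 = −357.075.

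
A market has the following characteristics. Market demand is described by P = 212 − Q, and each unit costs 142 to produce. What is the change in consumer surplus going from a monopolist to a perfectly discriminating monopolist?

Consumer surplus falls by 612.5

A monopolist chooses Q where MR = MC. MR = 212 − 2Q; setting this equal to 142 gives Q = 35 and P = 177.
CS = ½·(212 − 177)·35 = 612.5.
Under first-degree price discrimination the firm charges each unit its demand price and produces up to where P = MC, i.e. Q = 70. Consumer surplus is zero; producer surplus equals total surplus.
CS = 0.
Change in consumer surplus: 0 − 612.5 = −612.5.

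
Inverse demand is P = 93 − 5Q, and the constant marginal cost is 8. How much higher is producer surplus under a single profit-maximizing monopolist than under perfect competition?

PS rises by 361.25

Under competition P = MC = 8, so Q = (93 − 8)/5 = 17.
PS = (8 − 8)·17 = 0.
The monopolist equates marginal revenue to marginal cost: 93 − 10Q = 8, so Q = 8.5. From demand, P = 50.5.
PS = (50.5 − 8)·8.5 = 361.25.
Change in producer surplus: 361.25 − 0 = 361.25.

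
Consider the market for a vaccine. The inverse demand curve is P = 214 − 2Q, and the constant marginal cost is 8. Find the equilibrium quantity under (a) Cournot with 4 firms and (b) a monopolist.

Cournot with 4 identical firms: the symmetric best-response condition is 214 − 10q = 8. Each firm produces q = 20.6, total output Q = 82.4, price P = 49.2.
Monopoly sets MR = MC: 214 − 4Q = 8 ⇒ Q = 51.5, P = 214 − 2·51.5 = 111.

Cournot: Q = 82.4; Monopoly: Q = 51.5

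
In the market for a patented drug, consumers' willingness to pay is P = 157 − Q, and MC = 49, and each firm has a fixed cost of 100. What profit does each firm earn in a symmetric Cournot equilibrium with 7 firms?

π_i = 82.25

Cournot with 7 identical firms: the symmetric best-response condition is 157 − 8q = 49. Each firm produces q = 13.5, total output Q = 94.5, price P = 62.5.
Each firm's profit = (62.5 − 49)·13.5 − 100 = 82.25.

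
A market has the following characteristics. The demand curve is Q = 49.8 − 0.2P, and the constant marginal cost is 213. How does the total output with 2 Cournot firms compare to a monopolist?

Inverting demand: P = 249 − 5Q.
Cournot with 2 identical firms: the symmetric best-response condition is 249 − 15q = 213. Each firm produces q = 2.4, total output Q = 4.8, price P = 225.
Monopoly sets MR = MC: 249 − 10Q = 213 ⇒ Q = 3.6, P = 249 − 5·3.6 = 231.

Cournot: Q = 4.8; Monopoly: Q = 3.6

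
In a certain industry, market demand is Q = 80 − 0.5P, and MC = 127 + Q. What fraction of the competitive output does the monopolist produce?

Inverting demand: P = 160 − 2Q.
The monopolist equates marginal revenue to marginal cost: 160 − 4Q = 127 + Q, so Q = 6.6. From demand, P = 146.8.
Under competition P = MC: 160 − 2Q = 127 + Q ⇒ Q = 11, P = 138.
Ratio Q_m/Q_c = 6.6/11 = 0.6.

Q_m/Q_c = 0.6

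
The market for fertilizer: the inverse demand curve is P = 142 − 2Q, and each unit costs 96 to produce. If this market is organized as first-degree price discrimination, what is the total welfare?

TS = 529

With perfect price discrimination, output is the efficient level Q = 23 (where demand meets MC), but every buyer pays their willingness to pay: CS = 0 and PS = total surplus.
TS = 529 (equal to competitive TS).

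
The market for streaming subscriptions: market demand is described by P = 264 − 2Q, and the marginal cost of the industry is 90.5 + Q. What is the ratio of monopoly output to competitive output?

Q_m/Q_c = 0.6

The monopolist equates marginal revenue to marginal cost: 264 − 4Q = 90.5 + Q, so Q = 34.7. From demand, P = 194.6.
Competitive equilibrium sets price equal to marginal cost: 264 − 2Q = 90.5 + Q, so Q = 347/6 and P = 445/3.
Ratio Q_m/Q_c = 34.7/(347/6) = 0.6.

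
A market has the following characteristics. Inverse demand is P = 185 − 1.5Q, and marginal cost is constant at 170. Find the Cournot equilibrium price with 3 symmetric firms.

P = 173.75

In a 3-firm Cournot equilibrium, symmetry and the first-order condition give q = (185 − 170)/(6) = 2.5. So Q = 7.5 and P = 173.75.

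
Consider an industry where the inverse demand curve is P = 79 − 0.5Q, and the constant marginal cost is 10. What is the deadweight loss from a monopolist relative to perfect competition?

DWL = 1190.25

Perfect competition: P = MC = 10, so 79 − 0.5Q = 10 and Q = 138.
Monopoly sets MR = MC: 79 − Q = 10 ⇒ Q = 69, P = 79 − 0.5·69 = 44.5.
DWL is the triangle between Q = 69 and Q = 138: ½·(138 − 69)·(44.5 − 10) = 1190.25.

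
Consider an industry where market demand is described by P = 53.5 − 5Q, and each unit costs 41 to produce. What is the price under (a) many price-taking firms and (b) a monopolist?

Competition: P = 41; Monopoly: P = 47.25

Competitive firms price at marginal cost: P = 41, giving Q = 2.5.
The monopolist equates marginal revenue to marginal cost: 53.5 − 10Q = 41, so Q = 1.25. From demand, P = 47.25.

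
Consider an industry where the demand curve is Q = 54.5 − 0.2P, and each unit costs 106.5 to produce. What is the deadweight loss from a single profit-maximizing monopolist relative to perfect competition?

Inverting demand: P = 272.5 − 5Q.
Under competition P = MC = 106.5, so Q = (272.5 − 106.5)/5 = 33.2.
A monopolist chooses Q where MR = MC. MR = 272.5 − 10Q; setting this equal to 106.5 gives Q = 16.6 and P = 189.5.
DWL is the triangle between Q = 16.6 and Q = 33.2: ½·(33.2 − 16.6)·(189.5 − 106.5) = 688.9.

DWL = 688.9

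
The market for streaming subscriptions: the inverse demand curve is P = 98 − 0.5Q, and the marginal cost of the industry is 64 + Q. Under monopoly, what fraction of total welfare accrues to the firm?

PS/TS = 0.8

The monopolist equates marginal revenue to marginal cost: 98 − Q = 64 + Q, so Q = 17. From demand, P = 89.5.
CS = ½·(98 − 89.5)·17 = 72.25.
PS = P·Q − VC(Q) = 89.5·17 − (64·17 + ½·1·17²) = 289.
Share captured = PS/TS = 289/361.25 = 0.8.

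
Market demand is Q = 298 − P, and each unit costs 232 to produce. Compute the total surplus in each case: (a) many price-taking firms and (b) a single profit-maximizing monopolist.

Competition: TS = 2178; Monopoly: TS = 1633.5

Inverting demand: P = 298 − Q.
Under competition P = MC = 232, so Q = (298 − 232)/1 = 66.
CS = ½·(298 − 232)·66 = 2178; PS = (232 − 232)·66 = 0; TS = 2178.
Monopoly sets MR = MC: 298 − 2Q = 232 ⇒ Q = 33, P = 298 − 33 = 265.
CS = ½·(298 − 265)·33 = 544.5; PS = (265 − 232)·33 = 1089; TS = 1633.5.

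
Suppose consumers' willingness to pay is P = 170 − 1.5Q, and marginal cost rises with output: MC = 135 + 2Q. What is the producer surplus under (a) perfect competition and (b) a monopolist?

Under competition P = MC: 170 − 1.5Q = 135 + 2Q ⇒ Q = 10, P = 155.
PS = P·Q − VC(Q) = 155·10 − (135·10 + ½·2·10²) = 100.
The monopolist equates marginal revenue to marginal cost: 170 − 3Q = 135 + 2Q, so Q = 7. From demand, P = 159.5.
PS = P·Q − VC(Q) = 159.5·7 − (135·7 + ½·2·7²) = 122.5.

Competition: PS = 100; Monopoly: PS = 122.5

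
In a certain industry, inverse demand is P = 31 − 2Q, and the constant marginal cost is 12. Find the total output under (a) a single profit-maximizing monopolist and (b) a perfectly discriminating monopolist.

Monopoly: Q = 4.75; Perfect PD: Q = 9.5

A monopolist chooses Q where MR = MC. MR = 31 − 4Q; setting this equal to 12 gives Q = 4.75 and P = 21.5.
With perfect price discrimination, output is the efficient level Q = 9.5 (where demand meets MC), but every buyer pays their willingness to pay: CS = 0 and PS = total surplus.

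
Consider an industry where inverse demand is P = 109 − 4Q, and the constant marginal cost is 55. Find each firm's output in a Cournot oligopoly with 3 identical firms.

q_i = 3.375

Cournot with 3 identical firms: the symmetric best-response condition is 109 − 16q = 55. Each firm produces q = 3.375, total output Q = 10.125, price P = 68.5.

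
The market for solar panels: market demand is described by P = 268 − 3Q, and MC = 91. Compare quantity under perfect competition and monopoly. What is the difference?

Quantity falls by 29.5

Perfect competition: P = MC = 91, so 268 − 3Q = 91 and Q = 59.
Monopoly sets MR = MC: 268 − 6Q = 91 ⇒ Q = 29.5, P = 268 − 3·29.5 = 179.5.
Change in quantity: 29.5 − 59 = −29.5.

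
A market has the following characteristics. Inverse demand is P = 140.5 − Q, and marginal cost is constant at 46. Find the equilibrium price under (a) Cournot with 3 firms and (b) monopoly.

Cournot: P = 69.625; Monopoly: P = 93.25

With 3 symmetric Cournot firms, each firm's FOC gives 140.5 − 4q = 46, so q = 23.625, Q = 3·23.625 = 70.875, and P = 69.625.
Monopoly sets MR = MC: 140.5 − 2Q = 46 ⇒ Q = 47.25, P = 140.5 − 47.25 = 93.25.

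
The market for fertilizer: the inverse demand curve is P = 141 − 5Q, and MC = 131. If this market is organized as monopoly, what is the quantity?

Q = 1

The monopolist equates marginal revenue to marginal cost: 141 − 10Q = 131, so Q = 1. From demand, P = 136.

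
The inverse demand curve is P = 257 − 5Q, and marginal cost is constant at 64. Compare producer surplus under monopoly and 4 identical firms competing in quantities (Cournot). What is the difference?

Producer surplus falls by 670.482

A monopolist chooses Q where MR = MC. MR = 257 − 10Q; setting this equal to 64 gives Q = 19.3 and P = 160.5.
PS = (160.5 − 64)·19.3 = 1862.45.
With 4 symmetric Cournot firms, each firm's FOC gives 257 − 25q = 64, so q = 7.72, Q = 4·7.72 = 30.88, and P = 102.6.
PS = (102.6 − 64)·30.88 = 1191.968.
Change in producer surplus: 1191.968 − 1862.45 = −670.482.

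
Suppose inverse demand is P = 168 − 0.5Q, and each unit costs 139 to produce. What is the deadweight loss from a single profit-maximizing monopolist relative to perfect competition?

Under competition P = MC = 139, so Q = (168 − 139)/0.5 = 58.
Monopoly sets MR = MC: 168 − Q = 139 ⇒ Q = 29, P = 168 − 0.5·29 = 153.5.
DWL is the triangle between Q = 29 and Q = 58: ½·(58 − 29)·(153.5 − 139) = 210.25.

DWL = 210.25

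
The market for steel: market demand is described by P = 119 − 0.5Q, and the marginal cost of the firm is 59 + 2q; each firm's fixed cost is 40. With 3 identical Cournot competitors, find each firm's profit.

With 3 symmetric Cournot firms, each firm's FOC gives 119 − 2q = 59 + 2q, so q = 15, Q = 3·15 = 45, and P = 96.5.
Each firm's profit = 96.5·15 − (59·15 + ½·2·15²) − 40 = 297.5.

π_i = 297.5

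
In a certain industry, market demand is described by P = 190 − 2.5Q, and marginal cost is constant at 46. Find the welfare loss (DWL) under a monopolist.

DWL = 1036.8

Under competition P = MC = 46, so Q = (190 − 46)/2.5 = 57.6.
A monopolist chooses Q where MR = MC. MR = 190 − 5Q; setting this equal to 46 gives Q = 28.8 and P = 118.
DWL is the triangle between Q = 28.8 and Q = 57.6: ½·(57.6 − 28.8)·(118 − 46) = 1036.8.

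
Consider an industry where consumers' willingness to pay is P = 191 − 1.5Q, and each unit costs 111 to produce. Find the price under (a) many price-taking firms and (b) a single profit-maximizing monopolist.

Competition: P = 111; Monopoly: P = 151

Competitive firms price at marginal cost: P = 111, giving Q = 160/3.
The monopolist equates marginal revenue to marginal cost: 191 − 3Q = 111, so Q = 80/3. From demand, P = 151.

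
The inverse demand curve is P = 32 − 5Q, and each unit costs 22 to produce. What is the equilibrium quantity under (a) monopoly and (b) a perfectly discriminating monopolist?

Monopoly sets MR = MC: 32 − 10Q = 22 ⇒ Q = 1, P = 32 − 5·1 = 27.
With perfect price discrimination, output is the efficient level Q = 2 (where demand meets MC), but every buyer pays their willingness to pay: CS = 0 and PS = total surplus.

Monopoly: Q = 1; Perfect PD: Q = 2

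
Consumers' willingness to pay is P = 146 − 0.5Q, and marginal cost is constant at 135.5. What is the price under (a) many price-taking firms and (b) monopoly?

Perfect competition: P = MC = 135.5, so 146 − 0.5Q = 135.5 and Q = 21.
A monopolist chooses Q where MR = MC. MR = 146 − Q; setting this equal to 135.5 gives Q = 10.5 and P = 140.75.

Competition: P = 135.5; Monopoly: P = 140.75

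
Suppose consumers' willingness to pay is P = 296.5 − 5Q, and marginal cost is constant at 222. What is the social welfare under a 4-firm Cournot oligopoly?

TS = 532.824

Cournot with 4 identical firms: the symmetric best-response condition is 296.5 − 25q = 222. Each firm produces q = 2.98, total output Q = 11.92, price P = 236.9.
CS = ½·(296.5 − 236.9)·11.92 = 355.216; PS = (236.9 − 222)·11.92 = 177.608; TS = 532.824.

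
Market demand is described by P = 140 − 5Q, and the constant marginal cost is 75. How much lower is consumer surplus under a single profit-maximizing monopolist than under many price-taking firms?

Perfect competition: P = MC = 75, so 140 − 5Q = 75 and Q = 13.
CS = ½·(140 − 75)·13 = 422.5.
Monopoly sets MR = MC: 140 − 10Q = 75 ⇒ Q = 6.5, P = 140 − 5·6.5 = 107.5.
CS = ½·(140 − 107.5)·6.5 = 105.625.
Change in consumer surplus: 105.625 − 422.5 = −316.875.

Consumer surplus falls by 316.875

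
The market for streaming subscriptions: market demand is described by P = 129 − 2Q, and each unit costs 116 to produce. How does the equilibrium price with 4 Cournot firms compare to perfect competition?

In a 4-firm Cournot equilibrium, symmetry and the first-order condition give q = (129 − 116)/(10) = 1.3. So Q = 5.2 and P = 118.6.
Under competition P = MC = 116, so Q = (129 − 116)/2 = 6.5.

Cournot: P = 118.6; Competition: P = 116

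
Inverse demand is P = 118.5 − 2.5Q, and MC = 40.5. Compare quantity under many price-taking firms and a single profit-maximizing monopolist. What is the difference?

Quantity falls by 15.6

Under competition P = MC = 40.5, so Q = (118.5 − 40.5)/2.5 = 31.2.
A monopolist chooses Q where MR = MC. MR = 118.5 − 5Q; setting this equal to 40.5 gives Q = 15.6 and P = 79.5.
Change in quantity: 15.6 − 31.2 = −15.6.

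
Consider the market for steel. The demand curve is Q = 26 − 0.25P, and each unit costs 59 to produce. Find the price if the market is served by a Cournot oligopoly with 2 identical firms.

Inverting demand: P = 104 − 4Q.
With 2 symmetric Cournot firms, each firm's FOC gives 104 − 12q = 59, so q = 3.75, Q = 2·3.75 = 7.5, and P = 74.

P = 74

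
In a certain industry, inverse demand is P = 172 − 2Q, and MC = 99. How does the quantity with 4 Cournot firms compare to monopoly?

Cournot: Q = 29.2; Monopoly: Q = 18.25

In a 4-firm Cournot equilibrium, symmetry and the first-order condition give q = (172 − 99)/(10) = 7.3. So Q = 29.2 and P = 113.6.
The monopolist equates marginal revenue to marginal cost: 172 − 4Q = 99, so Q = 18.25. From demand, P = 135.5.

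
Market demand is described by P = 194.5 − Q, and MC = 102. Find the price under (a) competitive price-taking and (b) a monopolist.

Under competition P = MC = 102, so Q = (194.5 − 102)/1 = 92.5.
Monopoly sets MR = MC: 194.5 − 2Q = 102 ⇒ Q = 46.25, P = 194.5 − 46.25 = 148.25.

Competition: P = 102; Monopoly: P = 148.25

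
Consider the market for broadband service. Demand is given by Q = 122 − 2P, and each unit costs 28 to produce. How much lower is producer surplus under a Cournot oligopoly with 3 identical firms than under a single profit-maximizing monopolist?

Inverting demand: P = 61 − 0.5Q.
The monopolist equates marginal revenue to marginal cost: 61 − Q = 28, so Q = 33. From demand, P = 44.5.
PS = (44.5 − 28)·33 = 544.5.
In a 3-firm Cournot equilibrium, symmetry and the first-order condition give q = (61 − 28)/(2) = 16.5. So Q = 49.5 and P = 36.25.
PS = (36.25 − 28)·49.5 = 408.375.
Change in producer surplus: 408.375 − 544.5 = −136.125.

Producer surplus falls by 136.125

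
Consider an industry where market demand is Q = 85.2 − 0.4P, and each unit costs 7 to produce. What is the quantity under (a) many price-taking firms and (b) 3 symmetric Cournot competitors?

Competition: Q = 82.4; Cournot: Q = 61.8

Inverting demand: P = 213 − 2.5Q.
Under competition P = MC = 7, so Q = (213 − 7)/2.5 = 82.4.
Cournot with 3 identical firms: the symmetric best-response condition is 213 − 10q = 7. Each firm produces q = 20.6, total output Q = 61.8, price P = 58.5.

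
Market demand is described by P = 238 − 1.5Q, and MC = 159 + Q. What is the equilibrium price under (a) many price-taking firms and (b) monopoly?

Competition: P = 190.6; Monopoly: P = 208.375

Under competition P = MC: 238 − 1.5Q = 159 + Q ⇒ Q = 31.6, P = 190.6.
The monopolist equates marginal revenue to marginal cost: 238 − 3Q = 159 + Q, so Q = 19.75. From demand, P = 208.375.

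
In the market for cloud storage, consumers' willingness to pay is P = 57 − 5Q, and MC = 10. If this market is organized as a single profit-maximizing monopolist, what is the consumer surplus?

The monopolist equates marginal revenue to marginal cost: 57 − 10Q = 10, so Q = 4.7. From demand, P = 33.5.
CS = ½·(57 − 33.5)·4.7 = 55.225.

CS = 55.225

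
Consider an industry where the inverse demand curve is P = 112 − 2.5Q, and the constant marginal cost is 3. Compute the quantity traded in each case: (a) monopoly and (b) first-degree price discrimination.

Monopoly: Q = 21.8; Perfect PD: Q = 43.6

Monopoly sets MR = MC: 112 − 5Q = 3 ⇒ Q = 21.8, P = 112 − 2.5·21.8 = 57.5.
Under first-degree price discrimination the firm charges each unit its demand price and produces up to where P = MC, i.e. Q = 43.6. Consumer surplus is zero; producer surplus equals total surplus.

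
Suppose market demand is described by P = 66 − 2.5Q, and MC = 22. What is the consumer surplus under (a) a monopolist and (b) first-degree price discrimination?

Monopoly: CS = 96.8; Perfect PD: CS = 0

Monopoly sets MR = MC: 66 − 5Q = 22 ⇒ Q = 8.8, P = 66 − 2.5·8.8 = 44.
CS = ½·(66 − 44)·8.8 = 96.8.
A perfectly discriminating monopolist sells every unit with P(Q) ≥ MC(Q), so output equals the competitive quantity Q = 17.6. Each buyer pays their reservation price, so CS = 0 and the firm captures all surplus.
CS = 0.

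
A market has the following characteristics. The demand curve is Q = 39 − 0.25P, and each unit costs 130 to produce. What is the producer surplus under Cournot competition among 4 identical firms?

Inverting demand: P = 156 − 4Q.
In a 4-firm Cournot equilibrium, symmetry and the first-order condition give q = (156 − 130)/(20) = 1.3. So Q = 5.2 and P = 135.2.
PS = (135.2 − 130)·5.2 = 27.04.

PS = 27.04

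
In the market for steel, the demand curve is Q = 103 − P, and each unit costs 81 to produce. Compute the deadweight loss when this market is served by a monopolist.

DWL = 60.5

Inverting demand: P = 103 − Q.
Perfect competition: P = MC = 81, so 103 − Q = 81 and Q = 22.
The monopolist equates marginal revenue to marginal cost: 103 − 2Q = 81, so Q = 11. From demand, P = 92.
DWL is the triangle between Q = 11 and Q = 22: ½·(22 − 11)·(92 − 81) = 60.5.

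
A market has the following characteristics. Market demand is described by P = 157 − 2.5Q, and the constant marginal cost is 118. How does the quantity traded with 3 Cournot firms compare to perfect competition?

In a 3-firm Cournot equilibrium, symmetry and the first-order condition give q = (157 − 118)/(10) = 3.9. So Q = 11.7 and P = 127.75.
Competitive firms price at marginal cost: P = 118, giving Q = 15.6.

Cournot: Q = 11.7; Competition: Q = 15.6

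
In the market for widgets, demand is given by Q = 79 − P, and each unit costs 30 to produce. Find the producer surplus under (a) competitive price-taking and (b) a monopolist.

Inverting demand: P = 79 − Q.
Perfect competition: P = MC = 30, so 79 − Q = 30 and Q = 49.
PS = (30 − 30)·49 = 0.
The monopolist equates marginal revenue to marginal cost: 79 − 2Q = 30, so Q = 24.5. From demand, P = 54.5.
PS = (54.5 − 30)·24.5 = 600.25.

Competition: PS = 0; Monopoly: PS = 600.25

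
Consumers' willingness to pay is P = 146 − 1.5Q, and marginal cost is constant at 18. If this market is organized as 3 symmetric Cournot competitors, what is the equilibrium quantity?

With 3 symmetric Cournot firms, each firm's FOC gives 146 − 6q = 18, so q = 64/3, Q = 3·64/3 = 64, and P = 50.

Q = 64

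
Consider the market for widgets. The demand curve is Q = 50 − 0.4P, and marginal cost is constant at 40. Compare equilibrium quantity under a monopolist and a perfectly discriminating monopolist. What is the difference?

Equilibrium quantity rises by 17

Inverting demand: P = 125 − 2.5Q.
The monopolist equates marginal revenue to marginal cost: 125 − 5Q = 40, so Q = 17. From demand, P = 82.5.
A perfectly discriminating monopolist sells every unit with P(Q) ≥ MC(Q), so output equals the competitive quantity Q = 34. Each buyer pays their reservation price, so CS = 0 and the firm captures all surplus.
Change in equilibrium quantity: 34 − 17 = 17.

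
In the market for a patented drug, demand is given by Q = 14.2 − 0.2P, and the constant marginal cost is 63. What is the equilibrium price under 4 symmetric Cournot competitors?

P = 64.6

Inverting demand: P = 71 − 5Q.
Cournot with 4 identical firms: the symmetric best-response condition is 71 − 25q = 63. Each firm produces q = 0.32, total output Q = 1.28, price P = 64.6.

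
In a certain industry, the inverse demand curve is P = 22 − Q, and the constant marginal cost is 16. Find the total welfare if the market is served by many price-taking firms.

TS = 18

Perfect competition: P = MC = 16, so 22 − Q = 16 and Q = 6.
CS = ½·(22 − 16)·6 = 18; PS = (16 − 16)·6 = 0; TS = 18.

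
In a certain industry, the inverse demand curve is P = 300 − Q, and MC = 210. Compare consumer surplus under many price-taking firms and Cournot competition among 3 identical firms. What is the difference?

Under competition P = MC = 210, so Q = (300 − 210)/1 = 90.
CS = ½·(300 − 210)·90 = 4050.
In a 3-firm Cournot equilibrium, symmetry and the first-order condition give q = (300 − 210)/(4) = 22.5. So Q = 67.5 and P = 232.5.
CS = ½·(300 − 232.5)·67.5 = 2278.125.
Change in consumer surplus: 2278.125 − 4050 = −1771.875.

Consumer surplus falls by 1771.875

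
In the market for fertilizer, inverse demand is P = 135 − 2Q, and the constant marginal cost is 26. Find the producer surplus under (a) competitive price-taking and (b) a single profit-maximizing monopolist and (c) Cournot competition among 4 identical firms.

Under competition P = MC = 26, so Q = (135 − 26)/2 = 54.5.
PS = (26 − 26)·54.5 = 0.
A monopolist chooses Q where MR = MC. MR = 135 − 4Q; setting this equal to 26 gives Q = 27.25 and P = 80.5.
PS = (80.5 − 26)·27.25 = 1485.125.
With 4 symmetric Cournot firms, each firm's FOC gives 135 − 10q = 26, so q = 10.9, Q = 4·10.9 = 43.6, and P = 47.8.
PS = (47.8 − 26)·43.6 = 950.48.

Competition: PS = 0; Monopoly: PS = 1485.125; Cournot: PS = 950.48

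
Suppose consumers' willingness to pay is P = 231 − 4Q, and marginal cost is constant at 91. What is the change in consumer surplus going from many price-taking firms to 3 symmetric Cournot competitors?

Consumer surplus falls by 1071.875

Competitive firms price at marginal cost: P = 91, giving Q = 35.
CS = ½·(231 − 91)·35 = 2450.
Cournot with 3 identical firms: the symmetric best-response condition is 231 − 16q = 91. Each firm produces q = 8.75, total output Q = 26.25, price P = 126.
CS = ½·(231 − 126)·26.25 = 1378.125.
Change in consumer surplus: 1378.125 − 2450 = −1071.875.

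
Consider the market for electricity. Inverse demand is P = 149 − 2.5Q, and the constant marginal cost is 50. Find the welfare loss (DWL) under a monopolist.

DWL = 490.05

Perfect competition: P = MC = 50, so 149 − 2.5Q = 50 and Q = 39.6.
Monopoly sets MR = MC: 149 − 5Q = 50 ⇒ Q = 19.8, P = 149 − 2.5·19.8 = 99.5.
DWL is the triangle between Q = 19.8 and Q = 39.6: ½·(39.6 − 19.8)·(99.5 − 50) = 490.05.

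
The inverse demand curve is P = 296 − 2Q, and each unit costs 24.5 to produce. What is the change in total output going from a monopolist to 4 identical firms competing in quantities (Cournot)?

Q rises by 40.725

The monopolist equates marginal revenue to marginal cost: 296 − 4Q = 24.5, so Q = 67.875. From demand, P = 160.25.
With 4 symmetric Cournot firms, each firm's FOC gives 296 − 10q = 24.5, so q = 27.15, Q = 4·27.15 = 108.6, and P = 78.8.
Change in total output: 108.6 − 67.875 = 40.725.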